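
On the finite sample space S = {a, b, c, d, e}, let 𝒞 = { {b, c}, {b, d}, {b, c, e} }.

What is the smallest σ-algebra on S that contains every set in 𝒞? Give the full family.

Take S₀ = 𝒞 ∪ {∅, S} = { {}, {b, c}, {b, d}, {b, c, e}, S }.
Step 1. New:
  {a, d}  = S∖{b, c, e}
  {a, c, e}  = S∖{b, d}
  {a, d, e}  = S∖{b, c}
  {b, c, d}  = {b, c} ∪ {b, d}
  {b, c, d, e}  = {b, c, e} ∪ {b, d}
  — 10 sets.
Step 2. New:
  {a}  = S∖{b, c, d, e}
  {a, e}  = S∖{b, c, d}
  {a, b, d}  = {a, d} ∪ {b, d}
  {a, b, c, d}  = {b, c, d} ∪ {a, d}
  {a, b, c, e}  = {a, c, e} ∪ {b, c, e}
  {a, b, d, e}  = {a, d, e} ∪ {b, d}
  {a, c, d, e}  = {a, d, e} ∪ {a, c, e}
  — 17 sets.
Step 3: +6 →
  {b}  = S∖{a, c, d, e}
  {c}  = S∖{a, b, d, e}
  {d}  = S∖{a, b, c, e}
  {e}  = S∖{a, b, c, d}
  {c, e}  = S∖{a, b, d}
  {a, b, c}  = {b, c} ∪ {a}
  — 23 sets.
Step 4 (9 new):
  {a, b}  = {b} ∪ {a}
  {a, c}  = {c} ∪ {a}
  {b, e}  = {b} ∪ {e}
  {c, d}  = {c} ∪ {d}
  {d, e}  = S∖{a, b, c}
  {a, b, e}  = {b} ∪ {a, e}
  {a, c, d}  = {c} ∪ {a, d}
  {b, d, e}  = {e} ∪ {b, d}
  {c, d, e}  = {d} ∪ {c, e}
  — 32 sets.
Step 5: no new sets; the family is a σ-algebra.

|σ(𝒞)| = 32.  σ(𝒞) = { {}, {a}, {b}, {c}, {d}, {e}, {a, b}, {a, c}, {a, d}, {a, e}, {b, c}, {b, d}, {b, e}, {c, d}, {c, e}, {d, e}, {a, b, c}, {a, b, d}, {a, b, e}, {a, c, d}, {a, c, e}, {a, d, e}, {b, c, d}, {b, c, e}, {b, d, e}, {c, d, e}, {a, b, c, d}, {a, b, c, e}, {a, b, d, e}, {a, c, d, e}, {b, c, d, e}, S }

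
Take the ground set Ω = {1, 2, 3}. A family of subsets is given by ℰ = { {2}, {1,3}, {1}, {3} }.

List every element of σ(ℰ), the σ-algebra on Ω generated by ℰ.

Take S₀ = ℰ ∪ {∅, Ω} = { {}, {1}, {2}, {3}, {1,3}, Ω }.
Iteration 1: +2 →
  {1,2}  = {3}ᶜ
  {2,3}  = {1}ᶜ
  (now 8)
Iteration 2 adds nothing — fixpoint reached.

Hence σ(ℰ) has 8 members: { {}, {1}, {2}, {3}, {1,2}, {1,3}, {2,3}, Ω }.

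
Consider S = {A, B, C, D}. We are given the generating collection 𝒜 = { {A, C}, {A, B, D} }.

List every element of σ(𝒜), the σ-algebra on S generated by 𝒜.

Seed the family with 𝒜 together with ∅ and S: { ∅, {A, C}, {A, B, D}, S }.
Pass 1: +2 →
  {C}  = S∖{A, B, D}
  {B, D}  = S∖{A, C}
Pass 2 adds 1:
  {B, C, D}  = {C} ∪ {B, D}
Pass 3: 1 new —
  {A}  = S∖{B, C, D}
Pass 4 adds nothing — fixpoint reached.

Hence σ(𝒜) has 8 members: { ∅, {A}, {C}, {A, C}, {B, D}, {A, B, D}, {B, C, D}, S }.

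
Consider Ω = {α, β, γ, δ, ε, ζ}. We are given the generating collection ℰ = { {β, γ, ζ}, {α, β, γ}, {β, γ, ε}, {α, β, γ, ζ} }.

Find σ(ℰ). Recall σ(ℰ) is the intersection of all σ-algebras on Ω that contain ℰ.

Take S₀ = ℰ ∪ {∅, Ω} = { {}, {α, β, γ}, {β, γ, ε}, {β, γ, ζ}, {α, β, γ, ζ}, Ω }.
Step 1 (7 new):
  {δ, ε}  = ᶜ of {α, β, γ, ζ}
  {α, δ, ε}  = ᶜ of {β, γ, ζ}
  {α, δ, ζ}  = ᶜ of {β, γ, ε}
  {δ, ε, ζ}  = ᶜ of {α, β, γ}
  {α, β, γ, ε}  = {β, γ, ε} ∪ {α, β, γ}
  {β, γ, ε, ζ}  = {β, γ, ε} ∪ {β, γ, ζ}
  {α, β, γ, ε, ζ}  = {β, γ, ε} ∪ {α, β, γ, ζ}
  [13 total]
Step 2. New:
  {δ}  = ᶜ of {α, β, γ, ε, ζ}
  {α, δ}  = ᶜ of {β, γ, ε, ζ}
  {δ, ζ}  = ᶜ of {α, β, γ, ε}
  {α, δ, ε, ζ}  = {α, δ, ε} ∪ {α, δ, ζ}
  {β, γ, δ, ε}  = {δ, ε} ∪ {β, γ, ε}
  {α, β, γ, δ, ε}  = {α, δ, ε} ∪ {α, β, γ}
  {α, β, γ, δ, ζ}  = {α, β, γ} ∪ {α, δ, ζ}
  {β, γ, δ, ε, ζ}  = {β, γ, ζ} ∪ {δ, ε}
  [21 total]
Step 3 adds 7:
  {α}  = ᶜ of {β, γ, δ, ε, ζ}
  {ε}  = ᶜ of {α, β, γ, δ, ζ}
  {ζ}  = ᶜ of {α, β, γ, δ, ε}
  {α, ζ}  = ᶜ of {β, γ, δ, ε}
  {β, γ}  = ᶜ of {α, δ, ε, ζ}
  {α, β, γ, δ}  = {α, δ} ∪ {α, β, γ}
  {β, γ, δ, ζ}  = {δ, ζ} ∪ {β, γ, ζ}
  [28 total]
Step 4 adds 4:
  {α, ε}  = ᶜ of {β, γ, δ, ζ}
  {ε, ζ}  = ᶜ of {α, β, γ, δ}
  {α, ε, ζ}  = {α, ζ} ∪ {ε}
  {β, γ, δ}  = {β, γ} ∪ {δ}
  [32 total]
After Step 5 the family is unchanged; done.

Therefore σ(ℰ) = { {}, {α}, {δ}, {ε}, {ζ}, {α, δ}, {α, ε}, {α, ζ}, {β, γ}, {δ, ε}, {δ, ζ}, {ε, ζ}, {α, β, γ}, {α, δ, ε}, {α, δ, ζ}, {α, ε, ζ}, {β, γ, δ}, {β, γ, ε}, {β, γ, ζ}, {δ, ε, ζ}, {α, β, γ, δ}, {α, β, γ, ε}, {α, β, γ, ζ}, {α, δ, ε, ζ}, {β, γ, δ, ε}, {β, γ, δ, ζ}, {β, γ, ε, ζ}, {α, β, γ, δ, ε}, {α, β, γ, δ, ζ}, {α, β, γ, ε, ζ}, {β, γ, δ, ε, ζ}, Ω } (|σ(ℰ)| = 32).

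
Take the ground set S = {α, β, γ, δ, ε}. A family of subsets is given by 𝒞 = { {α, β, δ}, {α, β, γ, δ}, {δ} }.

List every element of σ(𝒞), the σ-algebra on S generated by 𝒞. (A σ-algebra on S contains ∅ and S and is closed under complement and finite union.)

Take S₀ = 𝒞 ∪ {∅, S} = { ∅, {δ}, {α, β, δ}, {α, β, γ, δ}, S }.
Iteration 1 adds 3:
  {ε}  = ᶜ of {α, β, γ, δ}
  {γ, ε}  = ᶜ of {α, β, δ}
  {α, β, γ, ε}  = ᶜ of {δ}
  (now 8)
Iteration 2. New:
  {δ, ε}  = {δ} ∪ {ε}
  {γ, δ, ε}  = {δ} ∪ {γ, ε}
  {α, β, δ, ε}  = {α, β, δ} ∪ {ε}
  (now 11)
Iteration 3. New:
  {γ}  = ᶜ of {α, β, δ, ε}
  {α, β}  = ᶜ of {γ, δ, ε}
  {α, β, γ}  = ᶜ of {δ, ε}
  (now 14)
Iteration 4: 2 new —
  {γ, δ}  = {γ} ∪ {δ}
  {α, β, ε}  = {α, β} ∪ {ε}
  (now 16)
Iteration 5: closed — nothing new.

Hence σ(𝒞) has 16 members: { ∅, {γ}, {δ}, {ε}, {α, β}, {γ, δ}, {γ, ε}, {δ, ε}, {α, β, γ}, {α, β, δ}, {α, β, ε}, {γ, δ, ε}, {α, β, γ, δ}, {α, β, γ, ε}, {α, β, δ, ε}, S }.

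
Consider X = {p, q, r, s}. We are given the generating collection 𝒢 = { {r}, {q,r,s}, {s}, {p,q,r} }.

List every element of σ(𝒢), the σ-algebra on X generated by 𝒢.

|σ(𝒢)| = 16.  σ(𝒢) = { ∅, {p}, {q}, {r}, {s}, {p,q}, {p,r}, {p,s}, {q,r}, {q,s}, {r,s}, {p,q,r}, {p,q,s}, {p,r,s}, {q,r,s}, X }

Working:
Begin from { ∅, {r}, {s}, {p,q,r}, {q,r,s}, X } (that is, 𝒢 plus ∅ and X).
Round 1: 3 new —
  {p}  = complement {q,r,s}
  {r,s}  = {r} ∪ {s}
  {p,q,s}  = complement {r}
  (now 9)
Round 2: +4 →
  {p,q}  = complement {r,s}
  {p,r}  = {r} ∪ {p}
  {p,s}  = {s} ∪ {p}
  {p,r,s}  = {r,s} ∪ {p}
  (now 13)
Round 3: +3 →
  {q}  = complement {p,r,s}
  {q,r}  = complement {p,s}
  {q,s}  = complement {p,r}
  (now 16)
Round 4: already closed under ᶜ and ∪.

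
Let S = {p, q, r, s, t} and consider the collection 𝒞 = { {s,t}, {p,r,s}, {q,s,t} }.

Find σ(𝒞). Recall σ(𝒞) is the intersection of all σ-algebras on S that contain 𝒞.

Begin from { {}, {s,t}, {p,r,s}, {q,s,t}, S } (that is, 𝒞 plus ∅ and S).
Round 1. New:
  {p,r}  = S∖{q,s,t}
  {q,t}  = S∖{p,r,s}
  {p,q,r}  = S∖{s,t}
  {p,r,s,t}  = {s,t} ∪ {p,r,s}
  |family| = 9
Round 2. New:
  {q}  = S∖{p,r,s,t}
  {p,q,r,s}  = {p,q,r} ∪ {p,r,s}
  {p,q,r,t}  = {q,t} ∪ {p,q,r}
  |family| = 12
Round 3 adds 2:
  {s}  = S∖{p,q,r,t}
  {t}  = S∖{p,q,r,s}
  |family| = 14
Round 4: +2 →
  {q,s}  = {s} ∪ {q}
  {p,r,t}  = {p,r} ∪ {t}
  |family| = 16
Round 5: stable.

σ(𝒞) = { {}, {q}, {s}, {t}, {p,r}, {q,s}, {q,t}, {s,t}, {p,q,r}, {p,r,s}, {p,r,t}, {q,s,t}, {p,q,r,s}, {p,q,r,t}, {p,r,s,t}, S }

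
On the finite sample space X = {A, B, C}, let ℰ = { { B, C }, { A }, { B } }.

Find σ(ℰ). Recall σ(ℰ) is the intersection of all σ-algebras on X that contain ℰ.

Initial family (5 sets): { {  }, { A }, { B }, { B, C }, X }.
Step 1 adds 2:
  { A, B }  = { B } ∪ { A }
  { A, C }  = ᶜ of { B }
  — 7 sets.
Step 2 (1 new):
  { C }  = ᶜ of { A, B }
  — 8 sets.
After Step 3 the family is unchanged; done.

Therefore σ(ℰ) = { {  }, { A }, { B }, { C }, { A, B }, { A, C }, { B, C }, X } (|σ(ℰ)| = 8).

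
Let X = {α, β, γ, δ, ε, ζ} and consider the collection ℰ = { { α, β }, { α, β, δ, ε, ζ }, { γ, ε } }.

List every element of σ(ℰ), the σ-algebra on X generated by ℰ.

Answer: σ(ℰ) = { ∅, { γ }, { ε }, { α, β }, { γ, ε }, { δ, ζ }, { α, β, γ }, { α, β, ε }, { γ, δ, ζ }, { δ, ε, ζ }, { α, β, γ, ε }, { α, β, δ, ζ }, { γ, δ, ε, ζ }, { α, β, γ, δ, ζ }, { α, β, δ, ε, ζ }, X }

Derivation:
Seed the family with ℰ together with ∅ and X: { ∅, { α, β }, { γ, ε }, { α, β, δ, ε, ζ }, X }.
Round 1 adds 4:
  { γ }  = ᶜ of { α, β, δ, ε, ζ }
  { α, β, γ, ε }  = { α, β } ∪ { γ, ε }
  { α, β, δ, ζ }  = ᶜ of { γ, ε }
  { γ, δ, ε, ζ }  = ᶜ of { α, β }
  — 9 sets.
Round 2 (3 new):
  { δ, ζ }  = ᶜ of { α, β, γ, ε }
  { α, β, γ }  = { α, β } ∪ { γ }
  { α, β, γ, δ, ζ }  = { α, β, δ, ζ } ∪ { γ }
  — 12 sets.
Round 3 adds 3:
  { ε }  = ᶜ of { α, β, γ, δ, ζ }
  { γ, δ, ζ }  = { γ } ∪ { δ, ζ }
  { δ, ε, ζ }  = ᶜ of { α, β, γ }
  — 15 sets.
Round 4 adds 1:
  { α, β, ε }  = ᶜ of { γ, δ, ζ }
  — 16 sets.
Round 5: already closed under ᶜ and ∪.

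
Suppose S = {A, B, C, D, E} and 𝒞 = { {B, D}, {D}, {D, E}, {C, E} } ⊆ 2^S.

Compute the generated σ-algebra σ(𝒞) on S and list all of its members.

Take S₀ = 𝒞 ∪ {∅, S} = { ∅, {D}, {B, D}, {C, E}, {D, E}, S }.
Pass 1 (7 new):
  {A, B, C}  = S∖{D, E}
  {A, B, D}  = S∖{C, E}
  {A, C, E}  = S∖{B, D}
  {B, D, E}  = {D, E} ∪ {B, D}
  {C, D, E}  = {D, E} ∪ {C, E}
  {A, B, C, E}  = S∖{D}
  {B, C, D, E}  = {C, E} ∪ {B, D}
  [13 total]
Pass 2: +6 →
  {A}  = S∖{B, C, D, E}
  {A, B}  = S∖{C, D, E}
  {A, C}  = S∖{B, D, E}
  {A, B, C, D}  = {A, B, C} ∪ {A, B, D}
  {A, B, D, E}  = {A, B, D} ∪ {D, E}
  {A, C, D, E}  = {C, D, E} ∪ {A, C, E}
  [19 total]
Pass 3 adds 6:
  {B}  = S∖{A, C, D, E}
  {C}  = S∖{A, B, D, E}
  {E}  = S∖{A, B, C, D}
  {A, D}  = {D} ∪ {A}
  {A, C, D}  = {A, C} ∪ {D}
  {A, D, E}  = {D, E} ∪ {A}
  [25 total]
Pass 4 adds 7:
  {A, E}  = {E} ∪ {A}
  {B, C}  = S∖{A, D, E}
  {B, E}  = S∖{A, C, D}
  {C, D}  = {C} ∪ {D}
  {A, B, E}  = {A, B} ∪ {E}
  {B, C, D}  = {C} ∪ {B, D}
  {B, C, E}  = S∖{A, D}
  [32 total]
Pass 5: stable.

Therefore σ(𝒞) = { ∅, {A}, {B}, {C}, {D}, {E}, {A, B}, {A, C}, {A, D}, {A, E}, {B, C}, {B, D}, {B, E}, {C, D}, {C, E}, {D, E}, {A, B, C}, {A, B, D}, {A, B, E}, {A, C, D}, {A, C, E}, {A, D, E}, {B, C, D}, {B, C, E}, {B, D, E}, {C, D, E}, {A, B, C, D}, {A, B, C, E}, {A, B, D, E}, {A, C, D, E}, {B, C, D, E}, S } (|σ(𝒞)| = 32).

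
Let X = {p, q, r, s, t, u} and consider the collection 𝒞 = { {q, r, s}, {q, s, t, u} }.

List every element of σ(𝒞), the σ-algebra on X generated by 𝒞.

Take S₀ = 𝒞 ∪ {∅, X} = { {}, {q, r, s}, {q, s, t, u}, X }.
Step 1. New:
  {p, r}  = ᶜ of {q, s, t, u}
  {p, t, u}  = ᶜ of {q, r, s}
  {q, r, s, t, u}  = {q, s, t, u} ∪ {q, r, s}
Step 2: 4 new —
  {p}  = ᶜ of {q, r, s, t, u}
  {p, q, r, s}  = {q, r, s} ∪ {p, r}
  {p, r, t, u}  = {p, t, u} ∪ {p, r}
  {p, q, s, t, u}  = {q, s, t, u} ∪ {p, t, u}
Step 3: 3 new —
  {r}  = ᶜ of {p, q, s, t, u}
  {q, s}  = ᶜ of {p, r, t, u}
  {t, u}  = ᶜ of {p, q, r, s}
Step 4 (2 new):
  {p, q, s}  = {q, s} ∪ {p}
  {r, t, u}  = {r} ∪ {t, u}
Step 5: already closed under ᶜ and ∪.

|σ(𝒞)| = 16.  σ(𝒞) = { {}, {p}, {r}, {p, r}, {q, s}, {t, u}, {p, q, s}, {p, t, u}, {q, r, s}, {r, t, u}, {p, q, r, s}, {p, r, t, u}, {q, s, t, u}, {p, q, s, t, u}, {q, r, s, t, u}, X }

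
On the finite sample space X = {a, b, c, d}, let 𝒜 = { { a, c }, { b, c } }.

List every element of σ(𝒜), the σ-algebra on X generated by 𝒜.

Start: 𝒜 ∪ {∅, X} = { {  }, { a, c }, { b, c }, X }.
Iteration 1: 3 new —
  { a, d }  = X∖{ b, c }
  { b, d }  = X∖{ a, c }
  { a, b, c }  = { a, c } ∪ { b, c }
  (now 7)
Iteration 2. New:
  { d }  = X∖{ a, b, c }
  { a, b, d }  = { a, d } ∪ { b, d }
  { a, c, d }  = { a, d } ∪ { a, c }
  { b, c, d }  = { b, c } ∪ { b, d }
  (now 11)
Iteration 3 adds 3:
  { a }  = X∖{ b, c, d }
  { b }  = X∖{ a, c, d }
  { c }  = X∖{ a, b, d }
  (now 14)
Iteration 4 (2 new):
  { a, b }  = { b } ∪ { a }
  { c, d }  = { c } ∪ { d }
  (now 16)
Iteration 5 adds nothing — fixpoint reached.

|σ(𝒜)| = 16.  σ(𝒜) = { {  }, { a }, { b }, { c }, { d }, { a, b }, { a, c }, { a, d }, { b, c }, { b, d }, { c, d }, { a, b, c }, { a, b, d }, { a, c, d }, { b, c, d }, X }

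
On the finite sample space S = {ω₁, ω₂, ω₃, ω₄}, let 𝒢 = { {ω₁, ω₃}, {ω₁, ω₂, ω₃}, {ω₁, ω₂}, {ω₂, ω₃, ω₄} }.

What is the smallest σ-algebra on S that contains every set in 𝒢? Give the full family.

|σ(𝒢)| = 16.  σ(𝒢) = { {}, {ω₁}, {ω₂}, {ω₃}, {ω₄}, {ω₁, ω₂}, {ω₁, ω₃}, {ω₁, ω₄}, {ω₂, ω₃}, {ω₂, ω₄}, {ω₃, ω₄}, {ω₁, ω₂, ω₃}, {ω₁, ω₂, ω₄}, {ω₁, ω₃, ω₄}, {ω₂, ω₃, ω₄}, S }

Check:
Start: 𝒢 ∪ {∅, S} = { {}, {ω₁, ω₂}, {ω₁, ω₃}, {ω₁, ω₂, ω₃}, {ω₂, ω₃, ω₄}, S }.
Iteration 1: 4 new —
  {ω₁}  = S∖{ω₂, ω₃, ω₄}
  {ω₄}  = S∖{ω₁, ω₂, ω₃}
  {ω₂, ω₄}  = S∖{ω₁, ω₃}
  {ω₃, ω₄}  = S∖{ω₁, ω₂}
  (now 10)
Iteration 2 (3 new):
  {ω₁, ω₄}  = {ω₄} ∪ {ω₁}
  {ω₁, ω₂, ω₄}  = {ω₁, ω₂} ∪ {ω₄}
  {ω₁, ω₃, ω₄}  = {ω₃, ω₄} ∪ {ω₁, ω₃}
  (now 13)
Iteration 3: +3 →
  {ω₂}  = S∖{ω₁, ω₃, ω₄}
  {ω₃}  = S∖{ω₁, ω₂, ω₄}
  {ω₂, ω₃}  = S∖{ω₁, ω₄}
  (now 16)
Iteration 4: already closed under ᶜ and ∪.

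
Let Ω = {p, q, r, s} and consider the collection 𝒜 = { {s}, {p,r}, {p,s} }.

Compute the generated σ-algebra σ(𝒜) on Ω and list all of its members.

Answer: σ(𝒜) = { ∅, {p}, {q}, {r}, {s}, {p,q}, {p,r}, {p,s}, {q,r}, {q,s}, {r,s}, {p,q,r}, {p,q,s}, {p,r,s}, {q,r,s}, Ω }

Check:
Seed the family with 𝒜 together with ∅ and Ω: { ∅, {s}, {p,r}, {p,s}, Ω }.
Round 1 (4 new):
  {q,r}  = complement {p,s}
  {q,s}  = complement {p,r}
  {p,q,r}  = complement {s}
  {p,r,s}  = {p,s} ∪ {p,r}
  (now 9)
Round 2 adds 3:
  {q}  = complement {p,r,s}
  {p,q,s}  = {p,s} ∪ {q,s}
  {q,r,s}  = {q,r} ∪ {s}
  (now 12)
Round 3. New:
  {p}  = complement {q,r,s}
  {r}  = complement {p,q,s}
  (now 14)
Round 4: +2 →
  {p,q}  = {q} ∪ {p}
  {r,s}  = {r} ∪ {s}
  (now 16)
Round 5: no new sets; the family is a σ-algebra.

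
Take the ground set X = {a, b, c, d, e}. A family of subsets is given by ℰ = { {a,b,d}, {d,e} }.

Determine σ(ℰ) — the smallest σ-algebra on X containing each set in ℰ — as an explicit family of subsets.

Start: ℰ ∪ {∅, X} = { {}, {d,e}, {a,b,d}, X }.
Iteration 1. New:
  {c,e}  = X∖{a,b,d}
  {a,b,c}  = X∖{d,e}
  {a,b,d,e}  = {d,e} ∪ {a,b,d}
  [7 total]
Iteration 2: +4 →
  {c}  = X∖{a,b,d,e}
  {c,d,e}  = {d,e} ∪ {c,e}
  {a,b,c,d}  = {a,b,c} ∪ {a,b,d}
  {a,b,c,e}  = {a,b,c} ∪ {c,e}
  [11 total]
Iteration 3: 3 new —
  {d}  = X∖{a,b,c,e}
  {e}  = X∖{a,b,c,d}
  {a,b}  = X∖{c,d,e}
  [14 total]
Iteration 4. New:
  {c,d}  = {c} ∪ {d}
  {a,b,e}  = {a,b} ∪ {e}
  [16 total]
Iteration 5 adds nothing — fixpoint reached.

Hence σ(ℰ) has 16 members: { {}, {c}, {d}, {e}, {a,b}, {c,d}, {c,e}, {d,e}, {a,b,c}, {a,b,d}, {a,b,e}, {c,d,e}, {a,b,c,d}, {a,b,c,e}, {a,b,d,e}, X }.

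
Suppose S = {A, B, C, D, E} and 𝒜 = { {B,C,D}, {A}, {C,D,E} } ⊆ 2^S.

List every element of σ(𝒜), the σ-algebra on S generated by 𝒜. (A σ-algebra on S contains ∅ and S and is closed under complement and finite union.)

σ(𝒜) (16 sets): { ∅, {A}, {B}, {E}, {A,B}, {A,E}, {B,E}, {C,D}, {A,B,E}, {A,C,D}, {B,C,D}, {C,D,E}, {A,B,C,D}, {A,C,D,E}, {B,C,D,E}, S }

Working:
Seed the family with 𝒜 together with ∅ and S: { ∅, {A}, {B,C,D}, {C,D,E}, S }.
Iteration 1: 5 new —
  {A,B}  = ᶜ of {C,D,E}
  {A,E}  = ᶜ of {B,C,D}
  {A,B,C,D}  = {B,C,D} ∪ {A}
  {A,C,D,E}  = {C,D,E} ∪ {A}
  {B,C,D,E}  = ᶜ of {A}
Iteration 2: 3 new —
  {B}  = ᶜ of {A,C,D,E}
  {E}  = ᶜ of {A,B,C,D}
  {A,B,E}  = {A,B} ∪ {A,E}
Iteration 3: 2 new —
  {B,E}  = {B} ∪ {E}
  {C,D}  = ᶜ of {A,B,E}
Iteration 4. New:
  {A,C,D}  = ᶜ of {B,E}
Iteration 5: closed — nothing new.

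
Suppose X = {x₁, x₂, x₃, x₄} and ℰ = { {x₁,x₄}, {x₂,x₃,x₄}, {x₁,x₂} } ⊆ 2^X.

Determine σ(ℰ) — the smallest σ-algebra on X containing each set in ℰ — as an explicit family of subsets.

σ(ℰ) (16 sets): { ∅, {x₁}, {x₂}, {x₃}, {x₄}, {x₁,x₂}, {x₁,x₃}, {x₁,x₄}, {x₂,x₃}, {x₂,x₄}, {x₃,x₄}, {x₁,x₂,x₃}, {x₁,x₂,x₄}, {x₁,x₃,x₄}, {x₂,x₃,x₄}, X }

Check:
Begin from { ∅, {x₁,x₂}, {x₁,x₄}, {x₂,x₃,x₄}, X } (that is, ℰ plus ∅ and X).
Round 1. New:
  {x₁}  = complement {x₂,x₃,x₄}
  {x₂,x₃}  = complement {x₁,x₄}
  {x₃,x₄}  = complement {x₁,x₂}
  {x₁,x₂,x₄}  = {x₁,x₄} ∪ {x₁,x₂}
  |family| = 9
Round 2 adds 3:
  {x₃}  = complement {x₁,x₂,x₄}
  {x₁,x₂,x₃}  = {x₁,x₂} ∪ {x₂,x₃}
  {x₁,x₃,x₄}  = {x₃,x₄} ∪ {x₁,x₄}
  |family| = 12
Round 3: +3 →
  {x₂}  = complement {x₁,x₃,x₄}
  {x₄}  = complement {x₁,x₂,x₃}
  {x₁,x₃}  = {x₃} ∪ {x₁}
  |family| = 15
Round 4. New:
  {x₂,x₄}  = complement {x₁,x₃}
  |family| = 16
Round 5 adds nothing — fixpoint reached.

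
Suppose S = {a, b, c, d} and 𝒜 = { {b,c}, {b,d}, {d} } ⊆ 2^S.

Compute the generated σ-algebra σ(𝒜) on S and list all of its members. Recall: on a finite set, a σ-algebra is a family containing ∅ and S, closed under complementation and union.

Initial family (5 sets): { {}, {d}, {b,c}, {b,d}, S }.
Pass 1. New:
  {a,c}  = ᶜ of {b,d}
  {a,d}  = ᶜ of {b,c}
  {a,b,c}  = ᶜ of {d}
  {b,c,d}  = {b,c} ∪ {d}
Pass 2 adds 3:
  {a}  = ᶜ of {b,c,d}
  {a,b,d}  = {a,d} ∪ {b,d}
  {a,c,d}  = {a,d} ∪ {a,c}
Pass 3 (2 new):
  {b}  = ᶜ of {a,c,d}
  {c}  = ᶜ of {a,b,d}
Pass 4. New:
  {a,b}  = {b} ∪ {a}
  {c,d}  = {c} ∪ {d}
Pass 5: no new sets; the family is a σ-algebra.

Therefore σ(𝒜) = { {}, {a}, {b}, {c}, {d}, {a,b}, {a,c}, {a,d}, {b,c}, {b,d}, {c,d}, {a,b,c}, {a,b,d}, {a,c,d}, {b,c,d}, S } (|σ(𝒜)| = 16).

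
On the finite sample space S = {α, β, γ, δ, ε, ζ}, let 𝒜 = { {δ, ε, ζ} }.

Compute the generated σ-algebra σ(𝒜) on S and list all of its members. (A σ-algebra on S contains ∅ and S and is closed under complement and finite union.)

Answer: σ(𝒜) = { {}, {α, β, γ}, {δ, ε, ζ}, S }

Trace:
Take S₀ = 𝒜 ∪ {∅, S} = { {}, {δ, ε, ζ}, S }.
Pass 1 adds 1:
  {α, β, γ}  = complement {δ, ε, ζ}
  (now 4)
Pass 2 adds nothing — fixpoint reached.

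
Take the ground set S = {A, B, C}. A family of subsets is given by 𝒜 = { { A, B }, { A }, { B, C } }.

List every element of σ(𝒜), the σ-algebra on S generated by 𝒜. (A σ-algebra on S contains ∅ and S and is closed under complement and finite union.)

σ(𝒜) = { {}, { A }, { B }, { C }, { A, B }, { A, C }, { B, C }, S }

Check:
Initial family (5 sets): { {}, { A }, { A, B }, { B, C }, S }.
Round 1 adds 1:
  { C }  = S∖{ A, B }
  (now 6)
Round 2 (1 new):
  { A, C }  = { C } ∪ { A }
  (now 7)
Round 3: 1 new —
  { B }  = S∖{ A, C }
  (now 8)
After Round 4 the family is unchanged; done.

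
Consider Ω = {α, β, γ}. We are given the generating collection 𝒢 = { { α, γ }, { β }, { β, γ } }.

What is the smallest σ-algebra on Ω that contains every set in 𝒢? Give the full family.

Take S₀ = 𝒢 ∪ {∅, Ω} = { {  }, { β }, { α, γ }, { β, γ }, Ω }.
Pass 1: 1 new —
  { α }  = ᶜ of { β, γ }
Pass 2. New:
  { α, β }  = { β } ∪ { α }
Pass 3: 1 new —
  { γ }  = ᶜ of { α, β }
Pass 4: already closed under ᶜ and ∪.

Hence σ(𝒢) has 8 members: { {  }, { α }, { β }, { γ }, { α, β }, { α, γ }, { β, γ }, Ω }.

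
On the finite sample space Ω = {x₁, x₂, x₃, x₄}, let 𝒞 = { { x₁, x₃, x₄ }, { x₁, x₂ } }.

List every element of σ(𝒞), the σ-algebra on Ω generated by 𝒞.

|σ(𝒞)| = 8.  σ(𝒞) = { ∅, { x₁ }, { x₂ }, { x₁, x₂ }, { x₃, x₄ }, { x₁, x₃, x₄ }, { x₂, x₃, x₄ }, Ω }

Derivation:
Begin from { ∅, { x₁, x₂ }, { x₁, x₃, x₄ }, Ω } (that is, 𝒞 plus ∅ and Ω).
Round 1: +2 →
  { x₂ }  = Ω∖{ x₁, x₃, x₄ }
  { x₃, x₄ }  = Ω∖{ x₁, x₂ }
  — 6 sets.
Round 2: +1 →
  { x₂, x₃, x₄ }  = { x₃, x₄ } ∪ { x₂ }
  — 7 sets.
Round 3: 1 new —
  { x₁ }  = Ω∖{ x₂, x₃, x₄ }
  — 8 sets.
Round 4: no new sets; the family is a σ-algebra.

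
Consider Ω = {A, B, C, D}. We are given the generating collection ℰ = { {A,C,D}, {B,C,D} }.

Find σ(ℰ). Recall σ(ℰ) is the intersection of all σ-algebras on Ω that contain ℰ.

Take S₀ = ℰ ∪ {∅, Ω} = { ∅, {A,C,D}, {B,C,D}, Ω }.
Iteration 1 adds 2:
  {A}  = ᶜ of {B,C,D}
  {B}  = ᶜ of {A,C,D}
Iteration 2 adds 1:
  {A,B}  = {B} ∪ {A}
Iteration 3. New:
  {C,D}  = ᶜ of {A,B}
After Iteration 4 the family is unchanged; done.

Therefore σ(ℰ) = { ∅, {A}, {B}, {A,B}, {C,D}, {A,C,D}, {B,C,D}, Ω } (|σ(ℰ)| = 8).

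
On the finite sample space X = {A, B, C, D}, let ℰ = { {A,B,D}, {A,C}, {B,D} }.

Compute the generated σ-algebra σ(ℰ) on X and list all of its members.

Begin from { ∅, {A,C}, {B,D}, {A,B,D}, X } (that is, ℰ plus ∅ and X).
Iteration 1: 1 new —
  {C}  = ᶜ of {A,B,D}
Iteration 2 (1 new):
  {B,C,D}  = {C} ∪ {B,D}
Iteration 3 adds 1:
  {A}  = ᶜ of {B,C,D}
Iteration 4: closed — nothing new.

Therefore σ(ℰ) = { ∅, {A}, {C}, {A,C}, {B,D}, {A,B,D}, {B,C,D}, X } (|σ(ℰ)| = 8).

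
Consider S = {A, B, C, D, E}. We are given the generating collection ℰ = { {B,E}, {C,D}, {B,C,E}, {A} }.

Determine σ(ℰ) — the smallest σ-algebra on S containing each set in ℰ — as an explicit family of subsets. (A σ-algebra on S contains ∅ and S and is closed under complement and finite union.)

Initial family (6 sets): { {}, {A}, {B,E}, {C,D}, {B,C,E}, S }.
Step 1 (5 new):
  {A,D}  = ᶜ of {B,C,E}
  {A,B,E}  = ᶜ of {C,D}
  {A,C,D}  = ᶜ of {B,E}
  {A,B,C,E}  = {B,C,E} ∪ {A}
  {B,C,D,E}  = ᶜ of {A}
  — 11 sets.
Step 2. New:
  {D}  = ᶜ of {A,B,C,E}
  {A,B,D,E}  = {B,E} ∪ {A,D}
  — 13 sets.
Step 3. New:
  {C}  = ᶜ of {A,B,D,E}
  {B,D,E}  = {B,E} ∪ {D}
  — 15 sets.
Step 4 adds 1:
  {A,C}  = ᶜ of {B,D,E}
  — 16 sets.
After Step 5 the family is unchanged; done.

σ(ℰ) = { {}, {A}, {C}, {D}, {A,C}, {A,D}, {B,E}, {C,D}, {A,B,E}, {A,C,D}, {B,C,E}, {B,D,E}, {A,B,C,E}, {A,B,D,E}, {B,C,D,E}, S }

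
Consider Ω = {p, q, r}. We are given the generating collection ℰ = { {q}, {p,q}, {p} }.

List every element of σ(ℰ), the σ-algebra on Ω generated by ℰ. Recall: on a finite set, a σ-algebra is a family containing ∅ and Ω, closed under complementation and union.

Take S₀ = ℰ ∪ {∅, Ω} = { {}, {p}, {q}, {p,q}, Ω }.
Iteration 1 (3 new):
  {r}  = ᶜ of {p,q}
  {p,r}  = ᶜ of {q}
  {q,r}  = ᶜ of {p}
  — 8 sets.
Iteration 2: closed — nothing new.

Therefore σ(ℰ) = { {}, {p}, {q}, {r}, {p,q}, {p,r}, {q,r}, Ω } (|σ(ℰ)| = 8).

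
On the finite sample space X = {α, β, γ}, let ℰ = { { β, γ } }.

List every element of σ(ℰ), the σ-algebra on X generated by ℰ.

Initial family (3 sets): { ∅, { β, γ }, X }.
Iteration 1 adds 1:
  { α }  = X∖{ β, γ }
  [4 total]
Iteration 2: closed — nothing new.

σ(ℰ) = { ∅, { α }, { β, γ }, X }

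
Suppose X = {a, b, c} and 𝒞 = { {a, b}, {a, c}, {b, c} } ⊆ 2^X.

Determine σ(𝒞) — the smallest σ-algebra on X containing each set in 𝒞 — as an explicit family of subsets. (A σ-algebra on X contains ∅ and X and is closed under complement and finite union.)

σ(𝒞) = { ∅, {a}, {b}, {c}, {a, b}, {a, c}, {b, c}, X }

Trace:
Begin from { ∅, {a, b}, {a, c}, {b, c}, X } (that is, 𝒞 plus ∅ and X).
Iteration 1 adds 3:
  {a}  = {b, c}ᶜ
  {b}  = {a, c}ᶜ
  {c}  = {a, b}ᶜ
  (now 8)
Iteration 2: closed — nothing new.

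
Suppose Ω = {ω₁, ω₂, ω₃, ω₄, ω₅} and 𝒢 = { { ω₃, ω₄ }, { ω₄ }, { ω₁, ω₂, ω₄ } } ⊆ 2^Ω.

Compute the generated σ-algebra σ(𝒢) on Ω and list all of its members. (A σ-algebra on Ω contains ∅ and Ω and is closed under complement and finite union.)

σ(𝒢) (16 sets): { {}, { ω₃ }, { ω₄ }, { ω₅ }, { ω₁, ω₂ }, { ω₃, ω₄ }, { ω₃, ω₅ }, { ω₄, ω₅ }, { ω₁, ω₂, ω₃ }, { ω₁, ω₂, ω₄ }, { ω₁, ω₂, ω₅ }, { ω₃, ω₄, ω₅ }, { ω₁, ω₂, ω₃, ω₄ }, { ω₁, ω₂, ω₃, ω₅ }, { ω₁, ω₂, ω₄, ω₅ }, Ω }

Derivation:
Seed the family with 𝒢 together with ∅ and Ω: { {}, { ω₄ }, { ω₃, ω₄ }, { ω₁, ω₂, ω₄ }, Ω }.
Step 1. New:
  { ω₃, ω₅ }  = ᶜ of { ω₁, ω₂, ω₄ }
  { ω₁, ω₂, ω₅ }  = ᶜ of { ω₃, ω₄ }
  { ω₁, ω₂, ω₃, ω₄ }  = { ω₃, ω₄ } ∪ { ω₁, ω₂, ω₄ }
  { ω₁, ω₂, ω₃, ω₅ }  = ᶜ of { ω₄ }
  — 9 sets.
Step 2. New:
  { ω₅ }  = ᶜ of { ω₁, ω₂, ω₃, ω₄ }
  { ω₃, ω₄, ω₅ }  = { ω₃, ω₄ } ∪ { ω₃, ω₅ }
  { ω₁, ω₂, ω₄, ω₅ }  = { ω₁, ω₂, ω₄ } ∪ { ω₁, ω₂, ω₅ }
  — 12 sets.
Step 3 (3 new):
  { ω₃ }  = ᶜ of { ω₁, ω₂, ω₄, ω₅ }
  { ω₁, ω₂ }  = ᶜ of { ω₃, ω₄, ω₅ }
  { ω₄, ω₅ }  = { ω₄ } ∪ { ω₅ }
  — 15 sets.
Step 4 adds 1:
  { ω₁, ω₂, ω₃ }  = ᶜ of { ω₄, ω₅ }
  — 16 sets.
Step 5: already closed under ᶜ and ∪.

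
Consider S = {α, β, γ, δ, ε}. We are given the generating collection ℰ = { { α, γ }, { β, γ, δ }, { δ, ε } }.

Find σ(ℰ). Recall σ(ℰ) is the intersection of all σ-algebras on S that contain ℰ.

Answer: σ(ℰ) = { {}, { α }, { β }, { γ }, { δ }, { ε }, { α, β }, { α, γ }, { α, δ }, { α, ε }, { β, γ }, { β, δ }, { β, ε }, { γ, δ }, { γ, ε }, { δ, ε }, { α, β, γ }, { α, β, δ }, { α, β, ε }, { α, γ, δ }, { α, γ, ε }, { α, δ, ε }, { β, γ, δ }, { β, γ, ε }, { β, δ, ε }, { γ, δ, ε }, { α, β, γ, δ }, { α, β, γ, ε }, { α, β, δ, ε }, { α, γ, δ, ε }, { β, γ, δ, ε }, S }

Working:
Begin from { {}, { α, γ }, { δ, ε }, { β, γ, δ }, S } (that is, ℰ plus ∅ and S).
Pass 1 (6 new):
  { α, ε }  = complement { β, γ, δ }
  { α, β, γ }  = complement { δ, ε }
  { β, δ, ε }  = complement { α, γ }
  { α, β, γ, δ }  = { β, γ, δ } ∪ { α, γ }
  { α, γ, δ, ε }  = { δ, ε } ∪ { α, γ }
  { β, γ, δ, ε }  = { δ, ε } ∪ { β, γ, δ }
  (now 11)
Pass 2 adds 7:
  { α }  = complement { β, γ, δ, ε }
  { β }  = complement { α, γ, δ, ε }
  { ε }  = complement { α, β, γ, δ }
  { α, γ, ε }  = { α, γ } ∪ { α, ε }
  { α, δ, ε }  = { δ, ε } ∪ { α, ε }
  { α, β, γ, ε }  = { α, β, γ } ∪ { α, ε }
  { α, β, δ, ε }  = { α, ε } ∪ { β, δ, ε }
  (now 18)
Pass 3 (7 new):
  { γ }  = complement { α, β, δ, ε }
  { δ }  = complement { α, β, γ, ε }
  { α, β }  = { β } ∪ { α }
  { β, γ }  = complement { α, δ, ε }
  { β, δ }  = complement { α, γ, ε }
  { β, ε }  = { β } ∪ { ε }
  { α, β, ε }  = { α, ε } ∪ { β }
  (now 25)
Pass 4 adds 7:
  { α, δ }  = { δ } ∪ { α }
  { γ, δ }  = complement { α, β, ε }
  { γ, ε }  = { ε } ∪ { γ }
  { α, β, δ }  = { α, β } ∪ { δ }
  { α, γ, δ }  = complement { β, ε }
  { β, γ, ε }  = { β, ε } ∪ { γ }
  { γ, δ, ε }  = complement { α, β }
  (now 32)
Pass 5 adds nothing — fixpoint reached.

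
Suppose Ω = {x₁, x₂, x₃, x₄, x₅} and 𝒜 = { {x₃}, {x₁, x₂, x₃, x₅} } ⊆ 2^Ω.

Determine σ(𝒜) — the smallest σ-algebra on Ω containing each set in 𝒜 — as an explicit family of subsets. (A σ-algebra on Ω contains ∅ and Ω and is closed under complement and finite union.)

Start: 𝒜 ∪ {∅, Ω} = { ∅, {x₃}, {x₁, x₂, x₃, x₅}, Ω }.
Iteration 1: +2 →
  {x₄}  = Ω∖{x₁, x₂, x₃, x₅}
  {x₁, x₂, x₄, x₅}  = Ω∖{x₃}
  |family| = 6
Iteration 2 (1 new):
  {x₃, x₄}  = {x₃} ∪ {x₄}
  |family| = 7
Iteration 3: 1 new —
  {x₁, x₂, x₅}  = Ω∖{x₃, x₄}
  |family| = 8
Iteration 4: closed — nothing new.

σ(𝒜) = { ∅, {x₃}, {x₄}, {x₃, x₄}, {x₁, x₂, x₅}, {x₁, x₂, x₃, x₅}, {x₁, x₂, x₄, x₅}, Ω }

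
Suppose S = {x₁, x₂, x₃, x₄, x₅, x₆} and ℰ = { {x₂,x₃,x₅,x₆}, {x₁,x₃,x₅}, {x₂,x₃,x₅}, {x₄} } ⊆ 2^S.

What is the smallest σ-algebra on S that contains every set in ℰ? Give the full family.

Start: ℰ ∪ {∅, S} = { {}, {x₄}, {x₁,x₃,x₅}, {x₂,x₃,x₅}, {x₂,x₃,x₅,x₆}, S }.
Round 1: 8 new —
  {x₁,x₄}  = complement {x₂,x₃,x₅,x₆}
  {x₁,x₄,x₆}  = complement {x₂,x₃,x₅}
  {x₂,x₄,x₆}  = complement {x₁,x₃,x₅}
  {x₁,x₂,x₃,x₅}  = {x₂,x₃,x₅} ∪ {x₁,x₃,x₅}
  {x₁,x₃,x₄,x₅}  = {x₄} ∪ {x₁,x₃,x₅}
  {x₂,x₃,x₄,x₅}  = {x₂,x₃,x₅} ∪ {x₄}
  {x₁,x₂,x₃,x₅,x₆}  = complement {x₄}
  {x₂,x₃,x₄,x₅,x₆}  = {x₄} ∪ {x₂,x₃,x₅,x₆}
Round 2: 7 new —
  {x₁}  = complement {x₂,x₃,x₄,x₅,x₆}
  {x₁,x₆}  = complement {x₂,x₃,x₄,x₅}
  {x₂,x₆}  = complement {x₁,x₃,x₄,x₅}
  {x₄,x₆}  = complement {x₁,x₂,x₃,x₅}
  {x₁,x₂,x₄,x₆}  = {x₂,x₄,x₆} ∪ {x₁,x₄,x₆}
  {x₁,x₂,x₃,x₄,x₅}  = {x₁,x₃,x₅} ∪ {x₂,x₃,x₄,x₅}
  {x₁,x₃,x₄,x₅,x₆}  = {x₁,x₃,x₅} ∪ {x₁,x₄,x₆}
Round 3: +5 →
  {x₂}  = complement {x₁,x₃,x₄,x₅,x₆}
  {x₆}  = complement {x₁,x₂,x₃,x₄,x₅}
  {x₃,x₅}  = complement {x₁,x₂,x₄,x₆}
  {x₁,x₂,x₆}  = {x₁,x₆} ∪ {x₂,x₆}
  {x₁,x₃,x₅,x₆}  = {x₁,x₆} ∪ {x₁,x₃,x₅}
Round 4: 6 new —
  {x₁,x₂}  = {x₁} ∪ {x₂}
  {x₂,x₄}  = complement {x₁,x₃,x₅,x₆}
  {x₁,x₂,x₄}  = {x₂} ∪ {x₁,x₄}
  {x₃,x₄,x₅}  = complement {x₁,x₂,x₆}
  {x₃,x₅,x₆}  = {x₆} ∪ {x₃,x₅}
  {x₃,x₄,x₅,x₆}  = {x₃,x₅} ∪ {x₄,x₆}
Round 5: no new sets; the family is a σ-algebra.

σ(ℰ) = { {}, {x₁}, {x₂}, {x₄}, {x₆}, {x₁,x₂}, {x₁,x₄}, {x₁,x₆}, {x₂,x₄}, {x₂,x₆}, {x₃,x₅}, {x₄,x₆}, {x₁,x₂,x₄}, {x₁,x₂,x₆}, {x₁,x₃,x₅}, {x₁,x₄,x₆}, {x₂,x₃,x₅}, {x₂,x₄,x₆}, {x₃,x₄,x₅}, {x₃,x₅,x₆}, {x₁,x₂,x₃,x₅}, {x₁,x₂,x₄,x₆}, {x₁,x₃,x₄,x₅}, {x₁,x₃,x₅,x₆}, {x₂,x₃,x₄,x₅}, {x₂,x₃,x₅,x₆}, {x₃,x₄,x₅,x₆}, {x₁,x₂,x₃,x₄,x₅}, {x₁,x₂,x₃,x₅,x₆}, {x₁,x₃,x₄,x₅,x₆}, {x₂,x₃,x₄,x₅,x₆}, S }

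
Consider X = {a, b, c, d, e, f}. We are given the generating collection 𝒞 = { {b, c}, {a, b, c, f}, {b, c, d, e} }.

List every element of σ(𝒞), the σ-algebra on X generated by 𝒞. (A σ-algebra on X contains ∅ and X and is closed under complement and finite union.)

Seed the family with 𝒞 together with ∅ and X: { ∅, {b, c}, {a, b, c, f}, {b, c, d, e}, X }.
Pass 1. New:
  {a, f}  = X∖{b, c, d, e}
  {d, e}  = X∖{a, b, c, f}
  {a, d, e, f}  = X∖{b, c}
Pass 2: closed — nothing new.

σ(𝒞) = { ∅, {a, f}, {b, c}, {d, e}, {a, b, c, f}, {a, d, e, f}, {b, c, d, e}, X }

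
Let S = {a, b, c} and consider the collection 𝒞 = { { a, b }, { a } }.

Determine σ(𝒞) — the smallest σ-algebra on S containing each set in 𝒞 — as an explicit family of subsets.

σ(𝒞) = { ∅, { a }, { b }, { c }, { a, b }, { a, c }, { b, c }, S }

Derivation:
Start: 𝒞 ∪ {∅, S} = { ∅, { a }, { a, b }, S }.
Pass 1: 2 new —
  { c }  = S∖{ a, b }
  { b, c }  = S∖{ a }
  [6 total]
Pass 2 adds 1:
  { a, c }  = { c } ∪ { a }
  [7 total]
Pass 3: +1 →
  { b }  = S∖{ a, c }
  [8 total]
Pass 4: already closed under ᶜ and ∪.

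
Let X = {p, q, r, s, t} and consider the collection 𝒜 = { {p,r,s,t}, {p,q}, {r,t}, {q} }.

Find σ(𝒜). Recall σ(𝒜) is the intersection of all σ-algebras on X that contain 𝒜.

Initial family (6 sets): { {}, {q}, {p,q}, {r,t}, {p,r,s,t}, X }.
Round 1: 4 new —
  {p,q,s}  = complement {r,t}
  {q,r,t}  = {r,t} ∪ {q}
  {r,s,t}  = complement {p,q}
  {p,q,r,t}  = {p,q} ∪ {r,t}
  — 10 sets.
Round 2. New:
  {s}  = complement {p,q,r,t}
  {p,s}  = complement {q,r,t}
  {q,r,s,t}  = {r,s,t} ∪ {q}
  — 13 sets.
Round 3. New:
  {p}  = complement {q,r,s,t}
  {q,s}  = {s} ∪ {q}
  — 15 sets.
Round 4 adds 1:
  {p,r,t}  = complement {q,s}
  — 16 sets.
Round 5: stable.

σ(𝒜) = { {}, {p}, {q}, {s}, {p,q}, {p,s}, {q,s}, {r,t}, {p,q,s}, {p,r,t}, {q,r,t}, {r,s,t}, {p,q,r,t}, {p,r,s,t}, {q,r,s,t}, X }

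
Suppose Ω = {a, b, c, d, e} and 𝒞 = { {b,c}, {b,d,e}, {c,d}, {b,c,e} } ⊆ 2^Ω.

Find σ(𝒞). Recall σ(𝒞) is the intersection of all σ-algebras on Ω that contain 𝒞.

|σ(𝒞)| = 32.  σ(𝒞) = { ∅, {a}, {b}, {c}, {d}, {e}, {a,b}, {a,c}, {a,d}, {a,e}, {b,c}, {b,d}, {b,e}, {c,d}, {c,e}, {d,e}, {a,b,c}, {a,b,d}, {a,b,e}, {a,c,d}, {a,c,e}, {a,d,e}, {b,c,d}, {b,c,e}, {b,d,e}, {c,d,e}, {a,b,c,d}, {a,b,c,e}, {a,b,d,e}, {a,c,d,e}, {b,c,d,e}, Ω }

Trace:
Start: 𝒞 ∪ {∅, Ω} = { ∅, {b,c}, {c,d}, {b,c,e}, {b,d,e}, Ω }.
Step 1 adds 6:
  {a,c}  = {b,d,e}ᶜ
  {a,d}  = {b,c,e}ᶜ
  {a,b,e}  = {c,d}ᶜ
  {a,d,e}  = {b,c}ᶜ
  {b,c,d}  = {c,d} ∪ {b,c}
  {b,c,d,e}  = {c,d} ∪ {b,c,e}
  [12 total]
Step 2: +8 →
  {a}  = {b,c,d,e}ᶜ
  {a,e}  = {b,c,d}ᶜ
  {a,b,c}  = {b,c} ∪ {a,c}
  {a,c,d}  = {c,d} ∪ {a,d}
  {a,b,c,d}  = {b,c,d} ∪ {a,d}
  {a,b,c,e}  = {a,b,e} ∪ {b,c,e}
  {a,b,d,e}  = {a,d,e} ∪ {a,b,e}
  {a,c,d,e}  = {a,d,e} ∪ {c,d}
  [20 total]
Step 3. New:
  {b}  = {a,c,d,e}ᶜ
  {c}  = {a,b,d,e}ᶜ
  {d}  = {a,b,c,e}ᶜ
  {e}  = {a,b,c,d}ᶜ
  {b,e}  = {a,c,d}ᶜ
  {d,e}  = {a,b,c}ᶜ
  {a,c,e}  = {a,c} ∪ {a,e}
  [27 total]
Step 4: 5 new —
  {a,b}  = {b} ∪ {a}
  {b,d}  = {a,c,e}ᶜ
  {c,e}  = {e} ∪ {c}
  {a,b,d}  = {b} ∪ {a,d}
  {c,d,e}  = {c,d} ∪ {e}
  [32 total]
Step 5: no new sets; the family is a σ-algebra.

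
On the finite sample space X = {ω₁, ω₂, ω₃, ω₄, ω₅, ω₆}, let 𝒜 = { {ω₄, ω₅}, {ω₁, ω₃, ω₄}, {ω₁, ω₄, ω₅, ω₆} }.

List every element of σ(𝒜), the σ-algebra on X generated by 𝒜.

Initial family (5 sets): { {}, {ω₄, ω₅}, {ω₁, ω₃, ω₄}, {ω₁, ω₄, ω₅, ω₆}, X }.
Step 1: +5 →
  {ω₂, ω₃}  = X∖{ω₁, ω₄, ω₅, ω₆}
  {ω₂, ω₅, ω₆}  = X∖{ω₁, ω₃, ω₄}
  {ω₁, ω₂, ω₃, ω₆}  = X∖{ω₄, ω₅}
  {ω₁, ω₃, ω₄, ω₅}  = {ω₄, ω₅} ∪ {ω₁, ω₃, ω₄}
  {ω₁, ω₃, ω₄, ω₅, ω₆}  = {ω₁, ω₃, ω₄} ∪ {ω₁, ω₄, ω₅, ω₆}
  |family| = 10
Step 2: +10 →
  {ω₂}  = X∖{ω₁, ω₃, ω₄, ω₅, ω₆}
  {ω₂, ω₆}  = X∖{ω₁, ω₃, ω₄, ω₅}
  {ω₁, ω₂, ω₃, ω₄}  = {ω₁, ω₃, ω₄} ∪ {ω₂, ω₃}
  {ω₂, ω₃, ω₄, ω₅}  = {ω₄, ω₅} ∪ {ω₂, ω₃}
  {ω₂, ω₃, ω₅, ω₆}  = {ω₂, ω₅, ω₆} ∪ {ω₂, ω₃}
  {ω₂, ω₄, ω₅, ω₆}  = {ω₂, ω₅, ω₆} ∪ {ω₄, ω₅}
  {ω₁, ω₂, ω₃, ω₄, ω₅}  = {ω₂, ω₃} ∪ {ω₁, ω₃, ω₄, ω₅}
  {ω₁, ω₂, ω₃, ω₄, ω₆}  = {ω₁, ω₂, ω₃, ω₆} ∪ {ω₁, ω₃, ω₄}
  {ω₁, ω₂, ω₃, ω₅, ω₆}  = {ω₂, ω₅, ω₆} ∪ {ω₁, ω₂, ω₃, ω₆}
  {ω₁, ω₂, ω₄, ω₅, ω₆}  = {ω₁, ω₄, ω₅, ω₆} ∪ {ω₂, ω₅, ω₆}
  |family| = 20
Step 3 adds 11:
  {ω₃}  = X∖{ω₁, ω₂, ω₄, ω₅, ω₆}
  {ω₄}  = X∖{ω₁, ω₂, ω₃, ω₅, ω₆}
  {ω₅}  = X∖{ω₁, ω₂, ω₃, ω₄, ω₆}
  {ω₆}  = X∖{ω₁, ω₂, ω₃, ω₄, ω₅}
  {ω₁, ω₃}  = X∖{ω₂, ω₄, ω₅, ω₆}
  {ω₁, ω₄}  = X∖{ω₂, ω₃, ω₅, ω₆}
  {ω₁, ω₆}  = X∖{ω₂, ω₃, ω₄, ω₅}
  {ω₅, ω₆}  = X∖{ω₁, ω₂, ω₃, ω₄}
  {ω₂, ω₃, ω₆}  = {ω₂, ω₆} ∪ {ω₂, ω₃}
  {ω₂, ω₄, ω₅}  = {ω₂} ∪ {ω₄, ω₅}
  {ω₂, ω₃, ω₄, ω₅, ω₆}  = {ω₄, ω₅} ∪ {ω₂, ω₃, ω₅, ω₆}
  |family| = 31
Step 4 adds 27:
  {ω₁}  = X∖{ω₂, ω₃, ω₄, ω₅, ω₆}
  {ω₂, ω₄}  = {ω₂} ∪ {ω₄}
  {ω₂, ω₅}  = {ω₂} ∪ {ω₅}
  {ω₃, ω₄}  = {ω₃} ∪ {ω₄}
  {ω₃, ω₅}  = {ω₅} ∪ {ω₃}
  {ω₃, ω₆}  = {ω₆} ∪ {ω₃}
  {ω₄, ω₆}  = {ω₆} ∪ {ω₄}
  {ω₁, ω₂, ω₃}  = {ω₂} ∪ {ω₁, ω₃}
  {ω₁, ω₂, ω₄}  = {ω₂} ∪ {ω₁, ω₄}
  {ω₁, ω₂, ω₆}  = {ω₁, ω₆} ∪ {ω₂}
  {ω₁, ω₃, ω₅}  = {ω₅} ∪ {ω₁, ω₃}
  {ω₁, ω₃, ω₆}  = X∖{ω₂, ω₄, ω₅}
  {ω₁, ω₄, ω₅}  = X∖{ω₂, ω₃, ω₆}
  {ω₁, ω₄, ω₆}  = {ω₁, ω₆} ∪ {ω₁, ω₄}
  {ω₁, ω₅, ω₆}  = {ω₅, ω₆} ∪ {ω₁, ω₆}
  {ω₂, ω₃, ω₄}  = {ω₂, ω₃} ∪ {ω₄}
  {ω₂, ω₃, ω₅}  = {ω₅} ∪ {ω₂, ω₃}
  {ω₂, ω₄, ω₆}  = {ω₂, ω₆} ∪ {ω₄}
  {ω₃, ω₄, ω₅}  = {ω₄, ω₅} ∪ {ω₃}
  {ω₃, ω₅, ω₆}  = {ω₅, ω₆} ∪ {ω₃}
  {ω₄, ω₅, ω₆}  = {ω₅, ω₆} ∪ {ω₄, ω₅}
  {ω₁, ω₂, ω₄, ω₅}  = {ω₁, ω₄} ∪ {ω₂, ω₄, ω₅}
  {ω₁, ω₂, ω₄, ω₆}  = {ω₂, ω₆} ∪ {ω₁, ω₄}
  {ω₁, ω₂, ω₅, ω₆}  = {ω₁, ω₆} ∪ {ω₂, ω₅, ω₆}
  {ω₁, ω₃, ω₄, ω₆}  = {ω₁, ω₆} ∪ {ω₁, ω₃, ω₄}
  {ω₁, ω₃, ω₅, ω₆}  = {ω₅, ω₆} ∪ {ω₁, ω₃}
  {ω₂, ω₃, ω₄, ω₆}  = {ω₂, ω₃, ω₆} ∪ {ω₄}
  |family| = 58
Step 5. New:
  {ω₁, ω₂}  = {ω₂} ∪ {ω₁}
  {ω₁, ω₅}  = X∖{ω₂, ω₃, ω₄, ω₆}
  {ω₁, ω₂, ω₅}  = {ω₁} ∪ {ω₂, ω₅}
  {ω₃, ω₄, ω₆}  = {ω₃, ω₄} ∪ {ω₃, ω₆}
  {ω₁, ω₂, ω₃, ω₅}  = X∖{ω₄, ω₆}
  {ω₃, ω₄, ω₅, ω₆}  = {ω₃, ω₄} ∪ {ω₄, ω₅, ω₆}
  |family| = 64
Step 6: no new sets; the family is a σ-algebra.

Therefore σ(𝒜) = { {}, {ω₁}, {ω₂}, {ω₃}, {ω₄}, {ω₅}, {ω₆}, {ω₁, ω₂}, {ω₁, ω₃}, {ω₁, ω₄}, {ω₁, ω₅}, {ω₁, ω₆}, {ω₂, ω₃}, {ω₂, ω₄}, {ω₂, ω₅}, {ω₂, ω₆}, {ω₃, ω₄}, {ω₃, ω₅}, {ω₃, ω₆}, {ω₄, ω₅}, {ω₄, ω₆}, {ω₅, ω₆}, {ω₁, ω₂, ω₃}, {ω₁, ω₂, ω₄}, {ω₁, ω₂, ω₅}, {ω₁, ω₂, ω₆}, {ω₁, ω₃, ω₄}, {ω₁, ω₃, ω₅}, {ω₁, ω₃, ω₆}, {ω₁, ω₄, ω₅}, {ω₁, ω₄, ω₆}, {ω₁, ω₅, ω₆}, {ω₂, ω₃, ω₄}, {ω₂, ω₃, ω₅}, {ω₂, ω₃, ω₆}, {ω₂, ω₄, ω₅}, {ω₂, ω₄, ω₆}, {ω₂, ω₅, ω₆}, {ω₃, ω₄, ω₅}, {ω₃, ω₄, ω₆}, {ω₃, ω₅, ω₆}, {ω₄, ω₅, ω₆}, {ω₁, ω₂, ω₃, ω₄}, {ω₁, ω₂, ω₃, ω₅}, {ω₁, ω₂, ω₃, ω₆}, {ω₁, ω₂, ω₄, ω₅}, {ω₁, ω₂, ω₄, ω₆}, {ω₁, ω₂, ω₅, ω₆}, {ω₁, ω₃, ω₄, ω₅}, {ω₁, ω₃, ω₄, ω₆}, {ω₁, ω₃, ω₅, ω₆}, {ω₁, ω₄, ω₅, ω₆}, {ω₂, ω₃, ω₄, ω₅}, {ω₂, ω₃, ω₄, ω₆}, {ω₂, ω₃, ω₅, ω₆}, {ω₂, ω₄, ω₅, ω₆}, {ω₃, ω₄, ω₅, ω₆}, {ω₁, ω₂, ω₃, ω₄, ω₅}, {ω₁, ω₂, ω₃, ω₄, ω₆}, {ω₁, ω₂, ω₃, ω₅, ω₆}, {ω₁, ω₂, ω₄, ω₅, ω₆}, {ω₁, ω₃, ω₄, ω₅, ω₆}, {ω₂, ω₃, ω₄, ω₅, ω₆}, X } (|σ(𝒜)| = 64).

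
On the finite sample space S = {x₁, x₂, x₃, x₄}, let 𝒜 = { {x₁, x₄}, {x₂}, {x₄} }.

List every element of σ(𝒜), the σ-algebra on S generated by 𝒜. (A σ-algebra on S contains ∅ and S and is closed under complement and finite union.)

Start: 𝒜 ∪ {∅, S} = { {}, {x₂}, {x₄}, {x₁, x₄}, S }.
Iteration 1: +5 →
  {x₂, x₃}  = ᶜ of {x₁, x₄}
  {x₂, x₄}  = {x₄} ∪ {x₂}
  {x₁, x₂, x₃}  = ᶜ of {x₄}
  {x₁, x₂, x₄}  = {x₁, x₄} ∪ {x₂}
  {x₁, x₃, x₄}  = ᶜ of {x₂}
  [10 total]
Iteration 2 (3 new):
  {x₃}  = ᶜ of {x₁, x₂, x₄}
  {x₁, x₃}  = ᶜ of {x₂, x₄}
  {x₂, x₃, x₄}  = {x₂, x₃} ∪ {x₄}
  [13 total]
Iteration 3. New:
  {x₁}  = ᶜ of {x₂, x₃, x₄}
  {x₃, x₄}  = {x₃} ∪ {x₄}
  [15 total]
Iteration 4: +1 →
  {x₁, x₂}  = ᶜ of {x₃, x₄}
  [16 total]
Iteration 5 adds nothing — fixpoint reached.

Hence σ(𝒜) has 16 members: { {}, {x₁}, {x₂}, {x₃}, {x₄}, {x₁, x₂}, {x₁, x₃}, {x₁, x₄}, {x₂, x₃}, {x₂, x₄}, {x₃, x₄}, {x₁, x₂, x₃}, {x₁, x₂, x₄}, {x₁, x₃, x₄}, {x₂, x₃, x₄}, S }.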